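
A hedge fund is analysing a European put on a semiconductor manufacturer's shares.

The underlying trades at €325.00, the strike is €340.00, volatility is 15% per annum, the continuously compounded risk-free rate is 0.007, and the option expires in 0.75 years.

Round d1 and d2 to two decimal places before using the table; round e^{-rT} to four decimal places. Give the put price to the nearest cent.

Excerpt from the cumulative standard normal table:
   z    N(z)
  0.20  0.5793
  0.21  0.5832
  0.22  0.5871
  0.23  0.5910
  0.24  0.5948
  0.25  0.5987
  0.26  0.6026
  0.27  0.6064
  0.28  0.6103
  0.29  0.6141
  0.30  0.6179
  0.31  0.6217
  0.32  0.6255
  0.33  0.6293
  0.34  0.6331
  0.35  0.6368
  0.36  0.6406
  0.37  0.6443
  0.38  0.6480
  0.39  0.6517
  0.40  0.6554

€24.61

σ√T = 0.15·√0.75 = 0.1299
d₁ = [ln(325/340) + (0.007 + 0.15²/2)·0.75] / 0.1299 = [-0.0451 + 0.0137] / 0.1299 = -0.2420 which rounds to -0.24
d₂ = d₁ − σ√T = -0.2420 − 0.1299 = -0.3719 which rounds to -0.37
e^(−rT) = e^(−0.007·0.75) = 0.9948
P = 340·0.9948·N(0.37) − 325·N(0.24) = 340·0.9948·0.6443 − 325·0.5948 = 217.9229 − 193.3100 = 24.6129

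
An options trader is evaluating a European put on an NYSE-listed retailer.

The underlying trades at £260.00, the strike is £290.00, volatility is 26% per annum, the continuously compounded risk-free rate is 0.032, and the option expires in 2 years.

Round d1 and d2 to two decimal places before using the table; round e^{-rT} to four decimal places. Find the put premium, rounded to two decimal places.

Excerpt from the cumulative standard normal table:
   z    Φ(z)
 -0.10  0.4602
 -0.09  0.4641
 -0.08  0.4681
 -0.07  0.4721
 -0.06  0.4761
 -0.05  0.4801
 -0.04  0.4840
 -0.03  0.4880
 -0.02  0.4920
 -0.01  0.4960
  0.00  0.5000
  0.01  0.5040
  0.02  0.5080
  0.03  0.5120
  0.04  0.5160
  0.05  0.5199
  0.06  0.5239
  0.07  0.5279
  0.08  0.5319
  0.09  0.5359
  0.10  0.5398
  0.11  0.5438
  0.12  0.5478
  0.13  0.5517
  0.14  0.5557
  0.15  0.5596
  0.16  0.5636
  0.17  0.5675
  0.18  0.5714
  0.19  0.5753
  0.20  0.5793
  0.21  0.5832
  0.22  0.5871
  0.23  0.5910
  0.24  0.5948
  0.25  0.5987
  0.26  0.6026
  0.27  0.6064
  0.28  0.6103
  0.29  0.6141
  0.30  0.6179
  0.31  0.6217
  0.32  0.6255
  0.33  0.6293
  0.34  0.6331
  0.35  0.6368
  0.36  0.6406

£45.33

σ√T = 0.26·√2 = 0.3677
d₁ = [ln(260/290) + (0.032 + 0.26²/2)·2] / 0.3677 = [-0.1092 + 0.1316] / 0.3677 = 0.0609 → 0.06
d₂ = d₁ − σ√T = 0.0609 − 0.3677 = -0.3068 → -0.31
exp(−rT) = exp(−0.032·2) = 0.9380
P = 290·0.9380·N(0.31) − 260·N(-0.06) = 290·0.9380·0.6217 − 260·0.4761 = 169.1148 − 123.7860 = 45.3288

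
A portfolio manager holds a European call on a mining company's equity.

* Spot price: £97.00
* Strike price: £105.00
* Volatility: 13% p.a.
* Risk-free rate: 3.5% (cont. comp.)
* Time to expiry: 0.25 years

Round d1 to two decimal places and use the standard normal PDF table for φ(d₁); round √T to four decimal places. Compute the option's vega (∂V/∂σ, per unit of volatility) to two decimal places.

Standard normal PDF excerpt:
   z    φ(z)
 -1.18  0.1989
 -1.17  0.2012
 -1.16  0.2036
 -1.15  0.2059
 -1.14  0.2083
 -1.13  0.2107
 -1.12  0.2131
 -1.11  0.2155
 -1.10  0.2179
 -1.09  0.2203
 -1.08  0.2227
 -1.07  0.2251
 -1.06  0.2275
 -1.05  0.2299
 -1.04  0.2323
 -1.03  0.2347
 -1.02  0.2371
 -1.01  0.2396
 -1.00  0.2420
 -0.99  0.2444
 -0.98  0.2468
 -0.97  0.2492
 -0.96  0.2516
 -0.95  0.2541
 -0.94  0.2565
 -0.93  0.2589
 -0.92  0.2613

T = 0.25;  σ√T = 0.0650
d₁ = [ln(97/105) + (0.035 + 0.13²/2)·0.25] / 0.0650 = [-0.0792 + 0.0109] / 0.0650 = -1.0521 which rounds to -1.05
√T = √0.25 = 0.5000
φ(d₁) = φ(-1.05) = 0.2299
vega = S·φ(d₁)·√T = 97·0.2299·0.5000 = 11.1502
(Vega is the same for a European call and put with the same parameters.)

11.15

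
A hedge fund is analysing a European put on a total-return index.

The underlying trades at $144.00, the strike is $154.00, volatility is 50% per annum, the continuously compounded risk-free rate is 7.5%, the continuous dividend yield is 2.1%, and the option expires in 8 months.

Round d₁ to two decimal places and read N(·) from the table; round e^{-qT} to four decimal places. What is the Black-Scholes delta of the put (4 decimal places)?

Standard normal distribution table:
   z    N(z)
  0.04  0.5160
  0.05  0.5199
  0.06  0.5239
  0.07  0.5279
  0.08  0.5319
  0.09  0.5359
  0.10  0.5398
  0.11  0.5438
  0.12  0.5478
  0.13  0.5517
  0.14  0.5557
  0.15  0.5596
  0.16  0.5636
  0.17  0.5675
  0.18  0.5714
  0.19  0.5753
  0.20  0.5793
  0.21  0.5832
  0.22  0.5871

T = 0.6667;  σ√T = 0.4082
d₁ = [ln(144/154) + (0.075 − 0.021 + 0.5²/2)·0.6667] / 0.4082 = [-0.0671 + 0.1193] / 0.4082 = 0.1278 → 0.13
N(d₁) = N(0.13) = 0.5517
Δ_put = e^(−qT)·(N(d₁) − 1) = 0.9861·(0.5517 − 1) = -0.4421

-0.4421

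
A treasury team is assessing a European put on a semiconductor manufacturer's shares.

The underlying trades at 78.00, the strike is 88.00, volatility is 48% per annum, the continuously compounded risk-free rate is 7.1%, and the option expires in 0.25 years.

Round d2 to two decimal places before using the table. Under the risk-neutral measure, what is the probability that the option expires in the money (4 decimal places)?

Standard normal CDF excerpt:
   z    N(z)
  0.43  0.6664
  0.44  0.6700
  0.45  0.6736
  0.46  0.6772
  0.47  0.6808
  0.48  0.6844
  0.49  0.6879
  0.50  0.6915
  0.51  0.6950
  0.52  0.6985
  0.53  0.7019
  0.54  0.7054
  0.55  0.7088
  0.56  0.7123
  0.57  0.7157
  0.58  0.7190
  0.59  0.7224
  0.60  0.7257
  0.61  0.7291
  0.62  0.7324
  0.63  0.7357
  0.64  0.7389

σ√T = 0.48 × 0.5000 = 0.2400
d₁ = [ln(78/88) + (0.071 + 0.48²/2)·0.25] / 0.2400 = [-0.1206 + 0.0465] / 0.2400 = -0.3087 ≈ -0.31
d₂ = d₁ − σ√T = -0.3087 − 0.2400 = -0.5487 ≈ -0.55
Pr(exercise) under Q = N(−d₂) = N(0.55) = 0.7088

0.7088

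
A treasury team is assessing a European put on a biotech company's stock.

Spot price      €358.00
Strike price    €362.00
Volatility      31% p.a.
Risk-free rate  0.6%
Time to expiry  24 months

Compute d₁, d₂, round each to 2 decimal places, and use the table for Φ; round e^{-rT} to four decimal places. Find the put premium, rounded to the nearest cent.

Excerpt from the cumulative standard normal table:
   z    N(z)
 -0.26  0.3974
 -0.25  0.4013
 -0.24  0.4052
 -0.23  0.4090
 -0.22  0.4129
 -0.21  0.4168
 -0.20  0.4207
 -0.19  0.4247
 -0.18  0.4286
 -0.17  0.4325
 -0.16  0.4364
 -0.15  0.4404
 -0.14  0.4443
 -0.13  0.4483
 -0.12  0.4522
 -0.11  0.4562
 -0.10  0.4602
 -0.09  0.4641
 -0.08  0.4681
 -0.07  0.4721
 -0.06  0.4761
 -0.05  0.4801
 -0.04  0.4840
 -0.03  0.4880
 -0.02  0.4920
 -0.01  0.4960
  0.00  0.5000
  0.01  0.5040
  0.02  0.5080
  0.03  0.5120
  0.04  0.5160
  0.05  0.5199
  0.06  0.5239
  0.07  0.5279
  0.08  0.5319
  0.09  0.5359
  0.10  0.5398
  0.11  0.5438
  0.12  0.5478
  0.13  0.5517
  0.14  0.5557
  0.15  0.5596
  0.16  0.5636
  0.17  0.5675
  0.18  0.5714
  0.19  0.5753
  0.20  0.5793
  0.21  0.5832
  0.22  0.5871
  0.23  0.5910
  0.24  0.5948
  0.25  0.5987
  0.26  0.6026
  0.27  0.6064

€62.18

T = 2;  σ√T = 0.4384
d₁ = [ln(358/362) + (0.006 + 0.31²/2)·2] / 0.4384 = [-0.0111 + 0.1081] / 0.4384 = 0.2212 which rounds to 0.22
d₂ = d₁ − σ√T = 0.2212 − 0.4384 = -0.2172 which rounds to -0.22
e^(−rT) = e^(−0.006·2) = 0.9881
N(−d₂) = N(0.22) = 0.5871;  N(−d₁) = N(-0.22) = 0.4129
P = 362·0.9881·0.5871 − 358·0.4129 = 210.0011 − 147.8182 = 62.1829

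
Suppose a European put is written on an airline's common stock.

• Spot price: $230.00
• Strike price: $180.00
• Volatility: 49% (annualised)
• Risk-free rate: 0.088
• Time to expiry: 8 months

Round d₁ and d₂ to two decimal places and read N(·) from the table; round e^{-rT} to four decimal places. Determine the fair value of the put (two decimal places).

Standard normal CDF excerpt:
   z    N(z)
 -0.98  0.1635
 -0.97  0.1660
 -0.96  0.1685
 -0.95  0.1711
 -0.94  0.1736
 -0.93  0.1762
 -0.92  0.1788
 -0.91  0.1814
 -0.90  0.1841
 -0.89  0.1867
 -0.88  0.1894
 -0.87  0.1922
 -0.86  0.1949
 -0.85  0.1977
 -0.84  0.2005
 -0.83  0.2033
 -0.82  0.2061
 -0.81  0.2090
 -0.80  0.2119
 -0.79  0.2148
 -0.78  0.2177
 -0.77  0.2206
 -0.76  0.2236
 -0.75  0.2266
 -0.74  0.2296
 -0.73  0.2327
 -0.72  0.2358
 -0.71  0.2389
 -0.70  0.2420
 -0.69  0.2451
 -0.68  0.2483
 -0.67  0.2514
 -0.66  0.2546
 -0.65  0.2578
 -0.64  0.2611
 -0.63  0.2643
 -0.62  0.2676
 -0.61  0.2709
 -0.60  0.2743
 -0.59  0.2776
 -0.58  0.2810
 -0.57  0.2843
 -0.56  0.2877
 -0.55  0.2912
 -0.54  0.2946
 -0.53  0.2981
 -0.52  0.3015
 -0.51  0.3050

$10.08

T = 0.6667;  σ√T = 0.4001
d₁ = [ln(230/180) + (0.088 + 0.49²/2)·0.6667] / 0.4001 = [0.2451 + 0.1387] / 0.4001 = 0.9594 ≈ 0.96
d₂ = d₁ − σ√T = 0.9594 − 0.4001 = 0.5593 ≈ 0.56
e^(−rT) = e^(−0.088·0.6667) = 0.9430
P = 180·0.9430·N(-0.56) − 230·N(-0.96) = 180·0.9430·0.2877 − 230·0.1685 = 48.8342 − 38.7550 = 10.0792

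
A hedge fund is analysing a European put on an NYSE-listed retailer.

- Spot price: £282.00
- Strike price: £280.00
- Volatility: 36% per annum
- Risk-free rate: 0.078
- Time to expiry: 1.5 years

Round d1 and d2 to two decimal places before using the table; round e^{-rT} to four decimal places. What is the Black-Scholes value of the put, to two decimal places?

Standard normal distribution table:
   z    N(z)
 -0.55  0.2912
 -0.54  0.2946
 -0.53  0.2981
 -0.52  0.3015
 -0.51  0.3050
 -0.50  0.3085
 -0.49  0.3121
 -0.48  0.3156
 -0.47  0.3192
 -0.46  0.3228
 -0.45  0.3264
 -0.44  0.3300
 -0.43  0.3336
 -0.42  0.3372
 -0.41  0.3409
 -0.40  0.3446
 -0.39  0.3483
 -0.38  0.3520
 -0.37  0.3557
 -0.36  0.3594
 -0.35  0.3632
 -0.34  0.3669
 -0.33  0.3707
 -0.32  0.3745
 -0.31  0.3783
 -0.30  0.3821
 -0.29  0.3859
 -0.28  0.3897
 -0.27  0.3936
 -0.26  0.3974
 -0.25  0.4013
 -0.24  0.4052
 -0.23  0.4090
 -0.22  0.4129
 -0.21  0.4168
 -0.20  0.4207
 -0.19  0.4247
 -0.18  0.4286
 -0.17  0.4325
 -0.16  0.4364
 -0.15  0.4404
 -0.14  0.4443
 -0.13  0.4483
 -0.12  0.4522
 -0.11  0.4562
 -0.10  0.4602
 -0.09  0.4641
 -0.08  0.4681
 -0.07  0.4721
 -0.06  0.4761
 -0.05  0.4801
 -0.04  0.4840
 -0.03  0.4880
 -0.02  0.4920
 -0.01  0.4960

σ√T = 0.36·√1.5 = 0.4409
ln(S/K) + (r + σ²/2)T = ln(282/280) + (0.078 + 0.36²/2)·1.5 = 0.0071 + 0.2142 = 0.2213
d₁ = 0.2213 / 0.4409 = 0.5020 which rounds to 0.50
d₂ = d₁ − σ√T = 0.5020 − 0.4409 = 0.0611 which rounds to 0.06
exp(−rT) = exp(−0.078·1.5) = 0.8896
N(−d₂) = N(-0.06) = 0.4761;  N(−d₁) = N(-0.50) = 0.3085
P = 280·0.8896·0.4761 − 282·0.3085 = 118.5908 − 86.9970 = 31.5938

£31.59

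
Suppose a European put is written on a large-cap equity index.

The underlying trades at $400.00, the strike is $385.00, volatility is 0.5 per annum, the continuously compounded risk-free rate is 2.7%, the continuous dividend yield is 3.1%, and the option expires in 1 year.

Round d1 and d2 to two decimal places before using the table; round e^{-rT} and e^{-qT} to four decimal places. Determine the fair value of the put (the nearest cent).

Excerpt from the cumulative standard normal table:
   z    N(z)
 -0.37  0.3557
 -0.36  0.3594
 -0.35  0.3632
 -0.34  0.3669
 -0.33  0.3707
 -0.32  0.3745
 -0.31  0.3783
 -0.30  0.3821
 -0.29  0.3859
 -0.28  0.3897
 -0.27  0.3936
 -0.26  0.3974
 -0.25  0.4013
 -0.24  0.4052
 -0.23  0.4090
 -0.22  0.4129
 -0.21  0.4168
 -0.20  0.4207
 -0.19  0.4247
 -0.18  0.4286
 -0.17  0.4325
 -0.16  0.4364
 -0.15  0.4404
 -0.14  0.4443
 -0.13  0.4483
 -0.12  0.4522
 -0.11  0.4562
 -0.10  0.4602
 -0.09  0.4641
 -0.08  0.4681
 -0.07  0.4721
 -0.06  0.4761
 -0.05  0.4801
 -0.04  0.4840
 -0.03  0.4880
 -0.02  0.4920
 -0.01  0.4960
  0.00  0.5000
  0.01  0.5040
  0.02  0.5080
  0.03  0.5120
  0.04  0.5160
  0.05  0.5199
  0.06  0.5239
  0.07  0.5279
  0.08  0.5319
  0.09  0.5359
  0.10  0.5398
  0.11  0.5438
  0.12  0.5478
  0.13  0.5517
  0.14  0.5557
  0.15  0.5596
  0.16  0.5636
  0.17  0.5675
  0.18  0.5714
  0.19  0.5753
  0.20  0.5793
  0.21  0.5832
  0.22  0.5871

σ√T = 0.5 × 1.0000 = 0.5000
ln(S/K) + (r − q + σ²/2)T = ln(400/385) + (0.027 − 0.031 + 0.5²/2)·1 = 0.0382 + 0.1210 = 0.1592
d₁ = 0.1592 / 0.5000 = 0.3184 → 0.32
d₂ = d₁ − σ√T = 0.3184 − 0.5000 = -0.1816 → -0.18
e^(−qT) = e^(−0.031·1) = 0.9695;  e^(−rT) = e^(−0.027·1) = 0.9734
N(−d₂) = N(0.18) = 0.5714;  N(−d₁) = N(-0.32) = 0.3745
P = 385·0.9734·0.5714 − 400·0.9695·0.3745 = 214.1373 − 145.2311 = 68.9062

$68.91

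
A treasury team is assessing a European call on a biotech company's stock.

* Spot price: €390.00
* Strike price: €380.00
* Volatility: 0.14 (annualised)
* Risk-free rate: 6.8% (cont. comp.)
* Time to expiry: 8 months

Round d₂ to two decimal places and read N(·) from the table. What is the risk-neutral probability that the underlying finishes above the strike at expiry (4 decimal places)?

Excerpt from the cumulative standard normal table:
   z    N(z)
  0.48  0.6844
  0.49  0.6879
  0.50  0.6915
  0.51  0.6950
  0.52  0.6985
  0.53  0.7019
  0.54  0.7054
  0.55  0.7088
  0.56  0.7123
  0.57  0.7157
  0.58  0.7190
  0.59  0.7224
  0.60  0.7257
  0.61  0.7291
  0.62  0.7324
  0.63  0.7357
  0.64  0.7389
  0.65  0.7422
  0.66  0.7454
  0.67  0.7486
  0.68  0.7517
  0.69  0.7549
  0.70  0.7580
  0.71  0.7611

T = 0.6667;  σ√T = 0.1143
d₁ = [ln(390/380) + (0.068 + 0.14²/2)·0.6667] / 0.1143 = [0.0260 + 0.0519] / 0.1143 = 0.6810 ⇒ 0.68
d₂ = d₁ − σ√T = 0.6810 − 0.1143 = 0.5667 ⇒ 0.57
Risk-neutral Pr[S_T > K] = N(d₂) = N(0.57) = 0.7157

0.7157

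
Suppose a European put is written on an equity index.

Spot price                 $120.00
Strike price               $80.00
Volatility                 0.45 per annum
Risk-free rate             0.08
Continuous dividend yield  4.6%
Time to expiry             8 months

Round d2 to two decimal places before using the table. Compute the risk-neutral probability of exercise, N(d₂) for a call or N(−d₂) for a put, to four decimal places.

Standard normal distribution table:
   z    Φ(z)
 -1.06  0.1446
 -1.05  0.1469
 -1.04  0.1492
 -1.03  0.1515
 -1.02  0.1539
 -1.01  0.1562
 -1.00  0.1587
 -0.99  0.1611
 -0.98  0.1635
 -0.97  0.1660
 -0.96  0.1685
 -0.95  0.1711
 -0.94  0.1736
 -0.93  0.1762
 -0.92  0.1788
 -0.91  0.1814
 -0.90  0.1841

σ√T = 0.45·√0.6667 = 0.3674
ln(S/K) + (r − q + σ²/2)T = ln(120/80) + (0.08 − 0.046 + 0.45²/2)·0.6667 = 0.4055 + 0.0902 = 0.4956
d₁ = 0.4956 / 0.3674 = 1.3489 → 1.35
d₂ = d₁ − σ√T = 1.3489 − 0.3674 = 0.9815 → 0.98
Risk-neutral Pr[S_T < K] = N(−d₂) = N(-0.98) = 0.1635

0.1635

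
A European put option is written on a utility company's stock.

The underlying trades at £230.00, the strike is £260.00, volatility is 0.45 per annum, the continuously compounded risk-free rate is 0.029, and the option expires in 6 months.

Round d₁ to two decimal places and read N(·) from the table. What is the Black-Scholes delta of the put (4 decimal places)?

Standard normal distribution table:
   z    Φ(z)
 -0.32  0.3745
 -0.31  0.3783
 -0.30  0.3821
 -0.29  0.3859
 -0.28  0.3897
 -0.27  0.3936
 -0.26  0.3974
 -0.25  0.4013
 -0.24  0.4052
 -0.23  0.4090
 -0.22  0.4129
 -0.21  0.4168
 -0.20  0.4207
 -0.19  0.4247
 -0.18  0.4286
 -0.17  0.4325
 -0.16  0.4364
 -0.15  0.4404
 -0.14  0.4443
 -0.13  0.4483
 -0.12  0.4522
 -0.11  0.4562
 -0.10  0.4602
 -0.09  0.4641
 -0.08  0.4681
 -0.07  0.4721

-0.5714

T = 0.5;  σ√T = 0.3182
d₁ = [ln(230/260) + (0.029 + ½·0.45²)·0.5] / (σ√T) = (-0.1226 + 0.0651) / 0.3182 = -0.1806 ⇒ -0.18
N(d₁) = N(-0.18) = 0.4286
Δ_put = N(d₁) − 1 = 0.4286 − 1 = -0.5714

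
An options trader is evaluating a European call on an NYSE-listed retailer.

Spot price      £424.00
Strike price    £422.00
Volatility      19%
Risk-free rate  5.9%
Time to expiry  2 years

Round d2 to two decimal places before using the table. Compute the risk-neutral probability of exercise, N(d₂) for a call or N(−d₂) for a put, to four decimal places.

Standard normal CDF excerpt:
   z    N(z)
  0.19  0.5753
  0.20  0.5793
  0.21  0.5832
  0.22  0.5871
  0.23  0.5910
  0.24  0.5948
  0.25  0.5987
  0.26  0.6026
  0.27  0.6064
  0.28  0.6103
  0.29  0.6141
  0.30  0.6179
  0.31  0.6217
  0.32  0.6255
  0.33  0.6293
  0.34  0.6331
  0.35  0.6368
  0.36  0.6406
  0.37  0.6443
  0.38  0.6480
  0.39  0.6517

0.6255

σ√T = 0.19·√2 = 0.2687
ln(S/K) + (r + σ²/2)T = ln(424/422) + (0.059 + 0.19²/2)·2 = 0.0047 + 0.1541 = 0.1588
d₁ = 0.1588 / 0.2687 = 0.5911 → 0.59
d₂ = d₁ − σ√T = 0.5911 − 0.2687 = 0.3224 → 0.32
Risk-neutral Pr[S_T > K] = N(d₂) = N(0.32) = 0.6255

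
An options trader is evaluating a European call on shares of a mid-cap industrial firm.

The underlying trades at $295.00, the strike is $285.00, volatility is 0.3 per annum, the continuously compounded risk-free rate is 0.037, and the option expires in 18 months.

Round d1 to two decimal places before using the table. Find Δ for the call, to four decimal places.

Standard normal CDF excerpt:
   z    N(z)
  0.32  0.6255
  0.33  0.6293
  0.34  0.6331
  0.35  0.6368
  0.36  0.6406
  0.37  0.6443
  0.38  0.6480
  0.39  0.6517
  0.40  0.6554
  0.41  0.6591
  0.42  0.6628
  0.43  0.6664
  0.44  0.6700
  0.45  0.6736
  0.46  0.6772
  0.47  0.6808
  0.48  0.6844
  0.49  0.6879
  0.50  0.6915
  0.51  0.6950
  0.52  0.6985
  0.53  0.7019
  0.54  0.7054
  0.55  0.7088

σ√T = 0.3 × 1.2247 = 0.3674
d₁ = [ln(295/285) + (0.037 + ½·0.3²)·1.5] / (σ√T) = (0.0345 + 0.1230) / 0.3674 = 0.4286 → 0.43
N(d₁) = N(0.43) = 0.6664
Δ_call = N(d₁) = 0.6664

0.6664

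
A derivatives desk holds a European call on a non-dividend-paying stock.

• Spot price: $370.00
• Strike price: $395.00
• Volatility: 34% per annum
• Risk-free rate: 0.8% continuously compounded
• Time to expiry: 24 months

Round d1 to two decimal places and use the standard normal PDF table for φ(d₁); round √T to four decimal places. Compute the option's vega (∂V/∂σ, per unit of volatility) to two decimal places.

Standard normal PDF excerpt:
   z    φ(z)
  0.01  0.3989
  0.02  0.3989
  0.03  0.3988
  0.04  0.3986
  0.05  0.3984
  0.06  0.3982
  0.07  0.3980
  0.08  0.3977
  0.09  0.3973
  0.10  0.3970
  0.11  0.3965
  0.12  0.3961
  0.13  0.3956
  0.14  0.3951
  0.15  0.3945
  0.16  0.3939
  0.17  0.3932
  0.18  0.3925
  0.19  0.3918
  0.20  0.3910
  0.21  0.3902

206.74

σ√T = 0.34·√2 = 0.4808
d₁ = [ln(370/395) + (0.008 + ½·0.34²)·2] / (σ√T) = (-0.0654 + 0.1316) / 0.4808 = 0.1377 ≈ 0.14
√T = √2 = 1.4142
φ(d₁) = φ(0.14) = 0.3951
vega = S·φ(d₁)·√T = 370·0.3951·1.4142 = 206.7377
(Call and put vega coincide under Black-Scholes.)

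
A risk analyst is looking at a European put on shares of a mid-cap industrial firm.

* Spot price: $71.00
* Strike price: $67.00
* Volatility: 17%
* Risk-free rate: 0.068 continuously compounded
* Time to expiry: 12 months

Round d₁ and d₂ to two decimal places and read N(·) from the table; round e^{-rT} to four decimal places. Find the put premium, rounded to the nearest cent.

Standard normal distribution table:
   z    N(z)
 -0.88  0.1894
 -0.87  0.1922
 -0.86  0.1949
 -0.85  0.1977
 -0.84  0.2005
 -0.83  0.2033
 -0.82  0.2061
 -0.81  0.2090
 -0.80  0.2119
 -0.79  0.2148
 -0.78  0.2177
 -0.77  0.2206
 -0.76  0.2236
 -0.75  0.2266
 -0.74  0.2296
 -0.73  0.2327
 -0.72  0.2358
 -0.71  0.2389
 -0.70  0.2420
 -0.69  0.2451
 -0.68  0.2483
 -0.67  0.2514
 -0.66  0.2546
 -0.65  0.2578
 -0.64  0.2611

$1.50

T = 1;  σ√T = 0.1700
d₁ = [ln(71/67) + (0.068 + ½·0.17²)·1] / (σ√T) = (0.0580 + 0.0825) / 0.1700 = 0.8261 → 0.83
d₂ = 0.8261 − 0.1700 = 0.6561 → 0.66
e^(−rT) = e^(−0.068·1) = 0.9343
N(−d₂) = N(-0.66) = 0.2546;  N(−d₁) = N(-0.83) = 0.2033
P = 67·0.9343·0.2546 − 71·0.2033 = 15.9375 − 14.4343 = 1.5032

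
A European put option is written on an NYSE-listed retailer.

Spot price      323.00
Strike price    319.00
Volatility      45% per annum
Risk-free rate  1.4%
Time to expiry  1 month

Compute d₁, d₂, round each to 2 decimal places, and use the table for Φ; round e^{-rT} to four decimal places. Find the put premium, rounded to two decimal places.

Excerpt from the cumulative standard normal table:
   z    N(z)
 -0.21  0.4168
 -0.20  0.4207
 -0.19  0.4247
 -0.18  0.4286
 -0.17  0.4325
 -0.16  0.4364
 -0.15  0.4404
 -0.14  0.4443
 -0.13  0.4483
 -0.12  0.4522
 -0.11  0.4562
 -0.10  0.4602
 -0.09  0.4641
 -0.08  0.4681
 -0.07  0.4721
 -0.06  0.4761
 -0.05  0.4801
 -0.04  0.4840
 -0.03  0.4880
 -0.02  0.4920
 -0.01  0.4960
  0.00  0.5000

σ√T = 0.45·√0.08333 = 0.1299
ln(S/K) + (r + σ²/2)T = ln(323/319) + (0.014 + 0.45²/2)·0.08333 = 0.0125 + 0.0096 = 0.0221
d₁ = 0.0221 / 0.1299 = 0.1699 → 0.17
d₂ = d₁ − σ√T = 0.1699 − 0.1299 = 0.0400 → 0.04
e^(−rT) = e^(−0.014·0.08333) = 0.9988
P = 319·0.9988·N(-0.04) − 323·N(-0.17) = 319·0.9988·0.4840 − 323·0.4325 = 154.2107 − 139.6975 = 14.5132

14.51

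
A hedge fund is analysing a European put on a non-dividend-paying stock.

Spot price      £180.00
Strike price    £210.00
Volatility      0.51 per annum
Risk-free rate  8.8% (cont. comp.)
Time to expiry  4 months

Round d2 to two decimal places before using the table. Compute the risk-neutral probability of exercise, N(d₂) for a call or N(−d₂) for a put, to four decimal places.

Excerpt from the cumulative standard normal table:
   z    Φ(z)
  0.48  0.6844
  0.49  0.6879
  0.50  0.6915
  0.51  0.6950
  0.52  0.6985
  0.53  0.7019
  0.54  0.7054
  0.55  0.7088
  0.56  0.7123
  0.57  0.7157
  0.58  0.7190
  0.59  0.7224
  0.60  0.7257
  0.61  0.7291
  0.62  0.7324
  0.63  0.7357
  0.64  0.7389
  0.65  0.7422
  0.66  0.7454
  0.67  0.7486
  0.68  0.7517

0.7157

σ√T = 0.51·√0.3333 = 0.2944
d₁ = [ln(180/210) + (0.088 + 0.51²/2)·0.3333] / 0.2944 = [-0.1542 + 0.0727] / 0.2944 = -0.2767 which rounds to -0.28
d₂ = d₁ − σ√T = -0.2767 − 0.2944 = -0.5711 which rounds to -0.57
Pr(exercise) under Q = N(−d₂) = N(0.57) = 0.7157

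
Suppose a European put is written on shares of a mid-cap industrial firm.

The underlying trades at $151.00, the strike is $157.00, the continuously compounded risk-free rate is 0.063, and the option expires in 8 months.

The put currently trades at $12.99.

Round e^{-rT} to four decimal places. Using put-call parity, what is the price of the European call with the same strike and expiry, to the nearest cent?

$13.44

exp(−rT) = exp(−0.063·0.6667) = 0.9589
Put-call parity: C − P = S − K·e^(−rT) = 151 − 157·0.9589 = 151 − 150.5473 = 0.4527
C = P + (C − P) = 12.99 + (0.4527) = 13.4427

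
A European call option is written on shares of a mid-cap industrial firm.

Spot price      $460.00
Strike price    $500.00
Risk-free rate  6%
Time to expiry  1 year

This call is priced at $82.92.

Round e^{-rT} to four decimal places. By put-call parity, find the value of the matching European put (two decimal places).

exp(−rT) = exp(−0.06·1) = 0.9418
Put-call parity: C − P = S − K·e^(−rT) = 460 − 500·0.9418 = 460 − 470.9000 = -10.9000
P = C − (C − P) = 82.92 − (-10.9000) = 93.8200

$93.82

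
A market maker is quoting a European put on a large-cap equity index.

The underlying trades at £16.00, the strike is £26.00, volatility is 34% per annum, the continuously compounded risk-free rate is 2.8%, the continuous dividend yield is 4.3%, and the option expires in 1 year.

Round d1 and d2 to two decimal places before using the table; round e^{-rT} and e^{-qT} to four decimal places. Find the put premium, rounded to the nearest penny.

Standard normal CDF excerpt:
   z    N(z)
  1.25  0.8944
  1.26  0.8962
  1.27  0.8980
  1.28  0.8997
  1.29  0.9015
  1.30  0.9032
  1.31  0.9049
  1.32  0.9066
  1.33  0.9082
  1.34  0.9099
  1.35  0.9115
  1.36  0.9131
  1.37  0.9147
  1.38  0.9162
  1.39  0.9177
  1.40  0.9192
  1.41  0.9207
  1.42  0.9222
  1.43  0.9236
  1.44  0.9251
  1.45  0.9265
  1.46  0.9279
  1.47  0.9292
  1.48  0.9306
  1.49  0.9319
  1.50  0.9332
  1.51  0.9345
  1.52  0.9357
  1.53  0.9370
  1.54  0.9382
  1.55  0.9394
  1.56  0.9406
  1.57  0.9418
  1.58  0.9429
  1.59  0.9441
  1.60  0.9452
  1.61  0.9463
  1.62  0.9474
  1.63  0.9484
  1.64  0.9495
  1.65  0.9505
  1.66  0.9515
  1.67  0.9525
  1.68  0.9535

£10.16

σ√T = 0.34 × 1.0000 = 0.3400
d₁ = [ln(16/26) + (0.028 − 0.043 + 0.34²/2)·1] / 0.3400 = [-0.4855 + 0.0428] / 0.3400 = -1.3021 → -1.30
d₂ = d₁ − σ√T = -1.3021 − 0.3400 = -1.6421 → -1.64
exp(−qT) = exp(−0.043·1) = 0.9579;  exp(−rT) = exp(−0.028·1) = 0.9724
P = 26·0.9724·N(1.64) − 16·0.9579·N(1.30) = 26·0.9724·0.9495 − 16·0.9579·0.9032 = 24.0056 − 13.8428 = 10.1628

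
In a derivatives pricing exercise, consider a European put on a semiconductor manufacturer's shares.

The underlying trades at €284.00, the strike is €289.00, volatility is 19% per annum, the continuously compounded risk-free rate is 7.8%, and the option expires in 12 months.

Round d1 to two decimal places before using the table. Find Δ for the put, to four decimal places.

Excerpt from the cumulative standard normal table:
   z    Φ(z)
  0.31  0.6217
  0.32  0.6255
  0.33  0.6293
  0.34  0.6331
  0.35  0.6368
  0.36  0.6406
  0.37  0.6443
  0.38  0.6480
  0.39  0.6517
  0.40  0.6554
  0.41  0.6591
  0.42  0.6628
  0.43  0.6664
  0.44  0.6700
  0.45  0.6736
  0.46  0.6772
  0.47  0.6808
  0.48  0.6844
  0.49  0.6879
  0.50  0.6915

σ√T = 0.19·√1 = 0.1900
d₁ = [ln(284/289) + (0.078 + ½·0.19²)·1] / (σ√T) = (-0.0175 + 0.0960) / 0.1900 = 0.4137 ⇒ 0.41
N(d₁) = N(0.41) = 0.6591
Δ_put = N(d₁) − 1 = 0.6591 − 1 = -0.3409

-0.3409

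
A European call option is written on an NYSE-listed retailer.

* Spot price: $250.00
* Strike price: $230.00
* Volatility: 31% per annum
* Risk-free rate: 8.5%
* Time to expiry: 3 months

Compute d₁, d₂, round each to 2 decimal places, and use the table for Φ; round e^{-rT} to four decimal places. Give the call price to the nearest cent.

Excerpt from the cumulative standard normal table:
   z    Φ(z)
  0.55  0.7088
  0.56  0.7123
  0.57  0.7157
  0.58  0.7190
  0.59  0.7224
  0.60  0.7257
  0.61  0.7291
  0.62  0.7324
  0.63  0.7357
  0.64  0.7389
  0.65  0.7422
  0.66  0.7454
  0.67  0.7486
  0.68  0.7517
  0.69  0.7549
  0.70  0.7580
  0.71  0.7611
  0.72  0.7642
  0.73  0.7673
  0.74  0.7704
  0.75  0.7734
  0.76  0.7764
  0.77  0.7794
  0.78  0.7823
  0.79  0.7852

T = 0.25;  σ√T = 0.1550
ln(S/K) + (r + σ²/2)T = ln(250/230) + (0.085 + 0.31²/2)·0.25 = 0.0834 + 0.0333 = 0.1166
d₁ = 0.1166 / 0.1550 = 0.7525 ⇒ 0.75
d₂ = d₁ − σ√T = 0.7525 − 0.1550 = 0.5975 ⇒ 0.60
exp(−rT) = exp(−0.085·0.25) = 0.9790
C = 250·N(0.75) − 230·0.9790·N(0.60) = 250·0.7734 − 230·0.9790·0.7257 = 193.3500 − 163.4059 = 29.9441

$29.94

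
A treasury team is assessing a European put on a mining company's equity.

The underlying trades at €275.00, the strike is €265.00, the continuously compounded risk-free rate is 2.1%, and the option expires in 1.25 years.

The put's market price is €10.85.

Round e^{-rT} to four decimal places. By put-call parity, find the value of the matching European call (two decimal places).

e^(−rT) = e^(−0.021·1.25) = 0.9741
Put-call parity: C − P = S − K·e^(−rT) = 275 − 265·0.9741 = 275 − 258.1365 = 16.8635
C = P + (C − P) = 10.85 + (16.8635) = 27.7135

€27.71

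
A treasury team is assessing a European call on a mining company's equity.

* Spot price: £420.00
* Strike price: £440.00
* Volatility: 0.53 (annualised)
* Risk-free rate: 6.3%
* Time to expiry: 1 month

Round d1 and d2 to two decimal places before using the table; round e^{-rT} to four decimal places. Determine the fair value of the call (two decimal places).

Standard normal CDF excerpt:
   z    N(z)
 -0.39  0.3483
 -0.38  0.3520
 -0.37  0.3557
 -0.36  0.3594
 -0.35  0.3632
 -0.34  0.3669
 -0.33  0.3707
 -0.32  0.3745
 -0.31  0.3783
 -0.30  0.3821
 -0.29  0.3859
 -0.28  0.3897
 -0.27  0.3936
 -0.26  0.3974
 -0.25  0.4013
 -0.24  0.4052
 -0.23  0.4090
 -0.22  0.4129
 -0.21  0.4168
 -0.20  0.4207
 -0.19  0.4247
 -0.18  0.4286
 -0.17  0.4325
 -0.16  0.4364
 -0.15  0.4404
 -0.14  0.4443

£19.40

σ√T = 0.53·√0.08333 = 0.1530
d₁ = [ln(420/440) + (0.063 + ½·0.53²)·0.08333] / (σ√T) = (-0.0465 + 0.0170) / 0.1530 = -0.1932 ⇒ -0.19
d₂ = -0.1932 − 0.1530 = -0.3462 ⇒ -0.35
exp(−rT) = exp(−0.063·0.08333) = 0.9948
C = 420·N(-0.19) − 440·0.9948·N(-0.35) = 420·0.4247 − 440·0.9948·0.3632 = 178.3740 − 158.9770 = 19.3970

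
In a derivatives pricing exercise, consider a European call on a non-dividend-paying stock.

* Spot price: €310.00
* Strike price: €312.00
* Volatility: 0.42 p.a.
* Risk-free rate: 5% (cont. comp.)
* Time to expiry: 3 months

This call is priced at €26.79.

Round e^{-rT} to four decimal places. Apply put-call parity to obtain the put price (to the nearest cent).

€24.92

e^(−rT) = e^(−0.05·0.25) = 0.9876
Put-call parity: C − P = S − K·e^(−rT) = 310 − 312·0.9876 = 310 − 308.1312 = 1.8688
P = C − (C − P) = 26.79 − (1.8688) = 24.9212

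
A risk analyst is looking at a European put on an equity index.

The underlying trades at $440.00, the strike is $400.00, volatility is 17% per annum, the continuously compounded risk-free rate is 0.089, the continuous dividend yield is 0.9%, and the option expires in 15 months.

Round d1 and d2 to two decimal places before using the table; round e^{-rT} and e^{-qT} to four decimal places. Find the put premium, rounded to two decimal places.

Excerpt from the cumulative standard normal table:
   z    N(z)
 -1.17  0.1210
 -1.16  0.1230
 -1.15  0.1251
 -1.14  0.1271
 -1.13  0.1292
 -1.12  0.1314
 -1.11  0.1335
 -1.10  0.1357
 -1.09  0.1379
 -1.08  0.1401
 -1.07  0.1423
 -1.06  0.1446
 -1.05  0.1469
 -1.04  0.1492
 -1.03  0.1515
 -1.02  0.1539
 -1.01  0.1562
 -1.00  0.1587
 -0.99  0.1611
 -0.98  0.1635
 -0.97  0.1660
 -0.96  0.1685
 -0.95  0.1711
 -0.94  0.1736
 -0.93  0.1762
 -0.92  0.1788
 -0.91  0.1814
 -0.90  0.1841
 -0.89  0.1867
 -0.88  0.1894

$5.89

σ√T = 0.17 × 1.1180 = 0.1901
d₁ = [ln(440/400) + (0.089 − 0.009 + ½·0.17²)·1.25] / (σ√T) = (0.0953 + 0.1181) / 0.1901 = 1.1226 ≈ 1.12
d₂ = 1.1226 − 0.1901 = 0.9326 ≈ 0.93
exp(−qT) = exp(−0.009·1.25) = 0.9888;  exp(−rT) = exp(−0.089·1.25) = 0.8947
N(−d₂) = N(-0.93) = 0.1762;  N(−d₁) = N(-1.12) = 0.1314
P = 400·0.8947·0.1762 − 440·0.9888·0.1314 = 63.0585 − 57.1685 = 5.8900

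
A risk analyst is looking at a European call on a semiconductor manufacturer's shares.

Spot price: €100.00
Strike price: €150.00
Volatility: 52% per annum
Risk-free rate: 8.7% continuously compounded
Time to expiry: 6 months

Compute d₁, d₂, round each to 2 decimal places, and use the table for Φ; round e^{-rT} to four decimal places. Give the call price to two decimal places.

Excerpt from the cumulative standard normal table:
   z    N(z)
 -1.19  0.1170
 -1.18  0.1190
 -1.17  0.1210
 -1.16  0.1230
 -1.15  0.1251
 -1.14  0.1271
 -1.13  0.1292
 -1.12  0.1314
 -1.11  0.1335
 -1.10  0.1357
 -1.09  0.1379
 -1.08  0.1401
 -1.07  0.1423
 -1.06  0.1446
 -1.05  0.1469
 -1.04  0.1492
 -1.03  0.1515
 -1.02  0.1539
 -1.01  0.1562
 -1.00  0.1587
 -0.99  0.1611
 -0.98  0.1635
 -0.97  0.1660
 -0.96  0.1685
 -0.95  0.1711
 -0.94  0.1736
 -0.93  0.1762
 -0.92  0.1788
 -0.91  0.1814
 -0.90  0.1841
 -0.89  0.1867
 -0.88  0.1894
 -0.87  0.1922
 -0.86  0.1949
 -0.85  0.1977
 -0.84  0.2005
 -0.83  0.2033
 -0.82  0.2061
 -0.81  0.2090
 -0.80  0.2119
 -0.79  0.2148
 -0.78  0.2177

T = 0.5;  σ√T = 0.3677
ln(S/K) + (r + σ²/2)T = ln(100/150) + (0.087 + 0.52²/2)·0.5 = -0.4055 + 0.1111 = -0.2944
d₁ = -0.2944 / 0.3677 = -0.8006 → -0.80
d₂ = d₁ − σ√T = -0.8006 − 0.3677 = -1.1683 → -1.17
exp(−rT) = exp(−0.087·0.5) = 0.9574
N(d₁) = N(-0.80) = 0.2119;  N(d₂) = N(-1.17) = 0.1210
C = 100·0.2119 − 150·0.9574·0.1210 = 21.1900 − 17.3768 = 3.8132

€3.81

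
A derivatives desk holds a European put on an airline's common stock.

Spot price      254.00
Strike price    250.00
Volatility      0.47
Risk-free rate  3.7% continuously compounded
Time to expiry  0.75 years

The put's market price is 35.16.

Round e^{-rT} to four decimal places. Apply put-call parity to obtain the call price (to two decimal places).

e^(−rT) = e^(−0.037·0.75) = 0.9726
Put-call parity: C − P = S − K·e^(−rT) = 254 − 250·0.9726 = 254 − 243.1500 = 10.8500
C = P + (C − P) = 35.16 + (10.8500) = 46.0100

46.01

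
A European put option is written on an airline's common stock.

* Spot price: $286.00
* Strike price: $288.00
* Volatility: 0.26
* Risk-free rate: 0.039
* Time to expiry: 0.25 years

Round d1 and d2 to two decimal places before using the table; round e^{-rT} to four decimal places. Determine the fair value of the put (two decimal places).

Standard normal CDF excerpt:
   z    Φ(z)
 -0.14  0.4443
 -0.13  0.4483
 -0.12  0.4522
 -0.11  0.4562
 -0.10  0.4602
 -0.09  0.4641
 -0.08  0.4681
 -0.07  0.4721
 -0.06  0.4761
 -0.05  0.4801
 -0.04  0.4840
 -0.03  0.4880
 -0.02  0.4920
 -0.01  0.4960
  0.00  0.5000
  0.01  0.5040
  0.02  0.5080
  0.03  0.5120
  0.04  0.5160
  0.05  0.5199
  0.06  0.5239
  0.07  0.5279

$14.43

T = 0.25;  σ√T = 0.1300
d₁ = [ln(286/288) + (0.039 + 0.26²/2)·0.25] / 0.1300 = [-0.0070 + 0.0182] / 0.1300 = 0.0864 → 0.09
d₂ = d₁ − σ√T = 0.0864 − 0.1300 = -0.0436 → -0.04
exp(−rT) = exp(−0.039·0.25) = 0.9903
N(−d₂) = N(0.04) = 0.5160;  N(−d₁) = N(-0.09) = 0.4641
P = 288·0.9903·0.5160 − 286·0.4641 = 147.1665 − 132.7326 = 14.4339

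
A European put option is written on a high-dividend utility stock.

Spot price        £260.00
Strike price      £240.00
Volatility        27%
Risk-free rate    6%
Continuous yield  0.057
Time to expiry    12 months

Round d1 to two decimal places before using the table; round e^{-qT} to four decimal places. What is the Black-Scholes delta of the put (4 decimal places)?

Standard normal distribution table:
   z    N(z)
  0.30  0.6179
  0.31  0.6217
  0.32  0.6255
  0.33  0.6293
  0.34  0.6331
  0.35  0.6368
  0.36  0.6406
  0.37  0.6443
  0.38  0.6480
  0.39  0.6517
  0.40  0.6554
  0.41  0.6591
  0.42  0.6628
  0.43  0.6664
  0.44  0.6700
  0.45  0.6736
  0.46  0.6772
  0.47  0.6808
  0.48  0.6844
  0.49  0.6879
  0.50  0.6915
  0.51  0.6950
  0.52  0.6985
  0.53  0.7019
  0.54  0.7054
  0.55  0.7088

-0.3117

T = 1;  σ√T = 0.2700
d₁ = [ln(260/240) + (0.06 − 0.057 + ½·0.27²)·1] / (σ√T) = (0.0800 + 0.0394) / 0.2700 = 0.4426 which rounds to 0.44
N(d₁) = N(0.44) = 0.6700
Δ_put = e^(−qT)·(N(d₁) − 1) = 0.9446·(0.6700 − 1) = -0.3117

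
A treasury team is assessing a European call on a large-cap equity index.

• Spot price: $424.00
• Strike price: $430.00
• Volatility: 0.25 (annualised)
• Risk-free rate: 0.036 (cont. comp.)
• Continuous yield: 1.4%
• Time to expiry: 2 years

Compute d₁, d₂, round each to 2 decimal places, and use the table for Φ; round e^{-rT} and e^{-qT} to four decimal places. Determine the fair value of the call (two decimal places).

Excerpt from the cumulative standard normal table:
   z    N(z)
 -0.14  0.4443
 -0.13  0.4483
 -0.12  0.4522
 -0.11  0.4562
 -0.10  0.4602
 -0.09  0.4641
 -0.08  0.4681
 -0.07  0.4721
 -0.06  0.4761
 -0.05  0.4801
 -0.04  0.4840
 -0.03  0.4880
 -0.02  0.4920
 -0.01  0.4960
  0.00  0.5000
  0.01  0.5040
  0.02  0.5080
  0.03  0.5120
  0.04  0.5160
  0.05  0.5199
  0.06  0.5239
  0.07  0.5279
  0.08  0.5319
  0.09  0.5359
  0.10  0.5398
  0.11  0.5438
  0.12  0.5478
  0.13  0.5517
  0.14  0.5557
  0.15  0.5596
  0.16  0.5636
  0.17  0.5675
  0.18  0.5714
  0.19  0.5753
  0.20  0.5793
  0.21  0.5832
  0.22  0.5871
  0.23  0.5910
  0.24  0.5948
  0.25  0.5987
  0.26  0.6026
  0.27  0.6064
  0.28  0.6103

T = 2;  σ√T = 0.3536
d₁ = [ln(424/430) + (0.036 − 0.014 + ½·0.25²)·2] / (σ√T) = (-0.0141 + 0.1065) / 0.3536 = 0.2615 which rounds to 0.26
d₂ = 0.2615 − 0.3536 = -0.0921 which rounds to -0.09
e^(−qT) = e^(−0.014·2) = 0.9724;  e^(−rT) = e^(−0.036·2) = 0.9305
N(d₁) = N(0.26) = 0.6026;  N(d₂) = N(-0.09) = 0.4641
C = 424·0.9724·0.6026 − 430·0.9305·0.4641 = 248.4505 − 185.6934 = 62.7572

$62.76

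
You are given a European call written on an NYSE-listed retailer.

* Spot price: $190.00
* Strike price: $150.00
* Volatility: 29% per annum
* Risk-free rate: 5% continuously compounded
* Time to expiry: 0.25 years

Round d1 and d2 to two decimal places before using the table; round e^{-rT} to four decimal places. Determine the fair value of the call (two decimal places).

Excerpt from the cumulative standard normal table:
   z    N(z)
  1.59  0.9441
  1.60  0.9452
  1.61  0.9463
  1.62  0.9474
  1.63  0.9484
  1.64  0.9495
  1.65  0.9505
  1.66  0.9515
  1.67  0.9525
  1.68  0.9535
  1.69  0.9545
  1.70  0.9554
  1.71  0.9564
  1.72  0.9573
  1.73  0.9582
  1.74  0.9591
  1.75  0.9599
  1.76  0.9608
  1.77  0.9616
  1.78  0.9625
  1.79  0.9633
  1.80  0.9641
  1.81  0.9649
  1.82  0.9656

T = 0.25;  σ√T = 0.1450
d₁ = [ln(190/150) + (0.05 + 0.29²/2)·0.25] / 0.1450 = [0.2364 + 0.0230] / 0.1450 = 1.7890 ⇒ 1.79
d₂ = d₁ − σ√T = 1.7890 − 0.1450 = 1.6440 ⇒ 1.64
e^(−rT) = e^(−0.05·0.25) = 0.9876
N(d₁) = N(1.79) = 0.9633;  N(d₂) = N(1.64) = 0.9495
C = 190·0.9633 − 150·0.9876·0.9495 = 183.0270 − 140.6589 = 42.3681

$42.37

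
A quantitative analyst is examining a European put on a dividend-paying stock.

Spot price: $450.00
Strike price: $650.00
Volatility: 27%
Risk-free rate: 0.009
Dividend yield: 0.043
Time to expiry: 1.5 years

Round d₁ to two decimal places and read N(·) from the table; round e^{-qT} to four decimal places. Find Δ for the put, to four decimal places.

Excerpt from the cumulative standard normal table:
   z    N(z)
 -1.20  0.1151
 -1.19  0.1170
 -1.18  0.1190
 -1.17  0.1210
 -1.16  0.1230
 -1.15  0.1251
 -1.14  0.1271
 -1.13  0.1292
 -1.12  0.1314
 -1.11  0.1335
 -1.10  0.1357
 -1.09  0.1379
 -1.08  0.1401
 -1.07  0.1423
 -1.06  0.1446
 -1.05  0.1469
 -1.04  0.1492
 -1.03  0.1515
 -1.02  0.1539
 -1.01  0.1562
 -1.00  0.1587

σ√T = 0.27·√1.5 = 0.3307
d₁ = [ln(450/650) + (0.009 − 0.043 + ½·0.27²)·1.5] / (σ√T) = (-0.3677 + 0.0037) / 0.3307 = -1.1009 which rounds to -1.10
N(d₁) = N(-1.10) = 0.1357
Δ_put = exp(−qT)·(N(d₁) − 1) = 0.9375·(0.1357 − 1) = -0.8103

-0.8103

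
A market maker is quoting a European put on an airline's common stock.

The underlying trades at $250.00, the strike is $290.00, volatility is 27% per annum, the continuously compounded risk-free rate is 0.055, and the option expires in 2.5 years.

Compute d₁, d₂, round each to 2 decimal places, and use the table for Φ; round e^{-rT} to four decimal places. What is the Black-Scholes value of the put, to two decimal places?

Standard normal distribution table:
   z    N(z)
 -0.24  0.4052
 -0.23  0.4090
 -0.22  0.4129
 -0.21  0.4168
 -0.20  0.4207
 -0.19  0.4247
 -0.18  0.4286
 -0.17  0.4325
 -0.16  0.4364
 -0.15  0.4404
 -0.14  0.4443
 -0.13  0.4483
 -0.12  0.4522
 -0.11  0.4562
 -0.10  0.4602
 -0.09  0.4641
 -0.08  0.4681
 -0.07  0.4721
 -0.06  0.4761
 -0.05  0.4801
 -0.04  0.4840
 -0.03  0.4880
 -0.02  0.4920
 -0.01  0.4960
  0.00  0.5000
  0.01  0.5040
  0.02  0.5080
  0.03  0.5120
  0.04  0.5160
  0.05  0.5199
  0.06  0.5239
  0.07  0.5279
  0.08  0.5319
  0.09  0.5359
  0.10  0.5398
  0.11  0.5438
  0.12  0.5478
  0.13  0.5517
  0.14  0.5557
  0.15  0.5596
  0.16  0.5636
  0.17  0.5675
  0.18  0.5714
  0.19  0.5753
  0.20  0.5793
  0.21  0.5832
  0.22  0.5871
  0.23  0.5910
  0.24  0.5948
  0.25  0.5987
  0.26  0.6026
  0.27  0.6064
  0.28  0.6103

σ√T = 0.27·√2.5 = 0.4269
d₁ = [ln(250/290) + (0.055 + ½·0.27²)·2.5] / (σ√T) = (-0.1484 + 0.2286) / 0.4269 = 0.1879 → 0.19
d₂ = 0.1879 − 0.4269 = -0.2390 → -0.24
exp(−rT) = exp(−0.055·2.5) = 0.8715
N(−d₂) = N(0.24) = 0.5948;  N(−d₁) = N(-0.19) = 0.4247
P = 290·0.8715·0.5948 − 250·0.4247 = 150.3268 − 106.1750 = 44.1518

$44.15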